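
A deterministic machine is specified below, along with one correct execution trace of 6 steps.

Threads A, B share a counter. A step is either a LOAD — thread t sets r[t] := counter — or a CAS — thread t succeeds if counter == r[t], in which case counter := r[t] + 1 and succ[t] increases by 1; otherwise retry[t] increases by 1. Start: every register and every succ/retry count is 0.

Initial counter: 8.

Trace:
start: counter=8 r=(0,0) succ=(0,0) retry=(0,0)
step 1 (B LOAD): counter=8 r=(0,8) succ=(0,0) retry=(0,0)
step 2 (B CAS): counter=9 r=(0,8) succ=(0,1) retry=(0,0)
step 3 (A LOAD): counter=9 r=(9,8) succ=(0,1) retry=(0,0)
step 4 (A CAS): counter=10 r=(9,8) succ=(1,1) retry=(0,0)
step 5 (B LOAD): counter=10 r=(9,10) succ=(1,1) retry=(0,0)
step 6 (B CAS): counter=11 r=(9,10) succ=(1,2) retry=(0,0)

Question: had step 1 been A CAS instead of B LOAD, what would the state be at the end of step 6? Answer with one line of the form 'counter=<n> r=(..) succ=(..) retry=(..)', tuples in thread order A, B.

(re-executing from step 1 with the substitution; state before step 1: counter=8 r=(0,0) succ=(0,0) retry=(0,0))
step 1 (A CAS): counter=8 r=(0,0) succ=(0,0) retry=(1,0)
step 2 (B CAS): counter=8 r=(0,0) succ=(0,0) retry=(1,1)
step 3 (A LOAD): counter=8 r=(8,0) succ=(0,0) retry=(1,1)
step 4 (A CAS): counter=9 r=(8,0) succ=(1,0) retry=(1,1)
step 5 (B LOAD): counter=9 r=(8,9) succ=(1,0) retry=(1,1)
step 6 (B CAS): counter=10 r=(8,9) succ=(1,1) retry=(1,1)

counter=10 r=(8,9) succ=(1,1) retry=(1,1)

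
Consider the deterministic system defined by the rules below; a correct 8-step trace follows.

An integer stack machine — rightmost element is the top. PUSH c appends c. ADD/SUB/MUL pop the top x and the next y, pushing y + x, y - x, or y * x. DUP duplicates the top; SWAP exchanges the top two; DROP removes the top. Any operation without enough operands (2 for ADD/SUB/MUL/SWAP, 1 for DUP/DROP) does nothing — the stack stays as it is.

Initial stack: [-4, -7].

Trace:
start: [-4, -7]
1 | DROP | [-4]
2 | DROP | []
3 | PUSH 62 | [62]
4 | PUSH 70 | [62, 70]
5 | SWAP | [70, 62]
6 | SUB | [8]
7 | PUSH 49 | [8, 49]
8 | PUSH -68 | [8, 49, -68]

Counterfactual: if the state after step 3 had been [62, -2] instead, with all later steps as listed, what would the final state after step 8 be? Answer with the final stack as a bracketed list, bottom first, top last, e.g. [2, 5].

state after step 3 := [62, -2]
4 | PUSH 70 | [62, -2, 70]
5 | SWAP | [62, 70, -2]
6 | SUB | [62, 72]
7 | PUSH 49 | [62, 72, 49]
8 | PUSH -68 | [62, 72, 49, -68]

[62, 72, 49, -68]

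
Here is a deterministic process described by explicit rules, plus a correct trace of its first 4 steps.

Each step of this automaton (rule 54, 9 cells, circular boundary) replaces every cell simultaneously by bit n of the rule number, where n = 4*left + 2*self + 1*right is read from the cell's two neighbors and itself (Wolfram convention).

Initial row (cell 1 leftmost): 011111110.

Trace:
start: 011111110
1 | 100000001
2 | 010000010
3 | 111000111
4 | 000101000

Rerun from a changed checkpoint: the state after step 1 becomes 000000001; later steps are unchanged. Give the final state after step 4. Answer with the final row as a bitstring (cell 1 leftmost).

state after step 1 := 000000001
2 | 100000011
3 | 010000100
4 | 111001110

111001110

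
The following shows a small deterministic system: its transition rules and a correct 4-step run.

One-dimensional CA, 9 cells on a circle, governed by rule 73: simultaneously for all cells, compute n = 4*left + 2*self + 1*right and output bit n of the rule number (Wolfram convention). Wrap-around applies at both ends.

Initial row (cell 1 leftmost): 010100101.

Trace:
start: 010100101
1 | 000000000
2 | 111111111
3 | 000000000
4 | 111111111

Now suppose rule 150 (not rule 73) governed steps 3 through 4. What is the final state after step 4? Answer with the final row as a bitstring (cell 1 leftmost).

111111111

(re-executing steps 3..4 under rule 150; state before step 3: 111111111)
3 | 111111111
4 | 111111111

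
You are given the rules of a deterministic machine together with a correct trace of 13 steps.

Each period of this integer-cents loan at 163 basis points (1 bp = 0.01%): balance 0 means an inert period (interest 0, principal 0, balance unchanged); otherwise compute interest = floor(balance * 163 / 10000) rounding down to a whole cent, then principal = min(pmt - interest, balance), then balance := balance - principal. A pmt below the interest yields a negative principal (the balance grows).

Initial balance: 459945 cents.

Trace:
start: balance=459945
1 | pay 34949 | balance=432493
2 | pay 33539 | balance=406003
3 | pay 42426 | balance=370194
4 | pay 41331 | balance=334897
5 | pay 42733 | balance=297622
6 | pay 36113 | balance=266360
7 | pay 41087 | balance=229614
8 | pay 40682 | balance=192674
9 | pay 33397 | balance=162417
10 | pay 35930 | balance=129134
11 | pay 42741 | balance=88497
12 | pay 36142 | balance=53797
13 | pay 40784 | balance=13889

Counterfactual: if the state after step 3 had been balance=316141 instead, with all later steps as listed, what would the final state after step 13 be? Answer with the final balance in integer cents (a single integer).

state after step 3 := balance=316141
4 | pay 41331 | balance=279963
5 | pay 42733 | balance=241793
6 | pay 36113 | balance=209621
7 | pay 41087 | balance=171950
8 | pay 40682 | balance=134070
9 | pay 33397 | balance=102858
10 | pay 35930 | balance=68604
11 | pay 42741 | balance=26981
12 | pay 36142 | balance=0
13 | pay 40784 | balance=0

0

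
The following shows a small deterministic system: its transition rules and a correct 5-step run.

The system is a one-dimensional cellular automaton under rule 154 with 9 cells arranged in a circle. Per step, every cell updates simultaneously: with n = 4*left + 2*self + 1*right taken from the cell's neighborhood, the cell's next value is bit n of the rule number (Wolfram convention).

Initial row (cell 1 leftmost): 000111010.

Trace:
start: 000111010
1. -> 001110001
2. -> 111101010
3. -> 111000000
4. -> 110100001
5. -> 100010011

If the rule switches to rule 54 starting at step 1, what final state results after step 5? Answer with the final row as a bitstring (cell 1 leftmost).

(re-executing steps 1..5 under rule 54; state before step 1: 000111010)
1. -> 001000111
2. -> 111101000
3. -> 000011101
4. -> 100100011
5. -> 011110100

011110100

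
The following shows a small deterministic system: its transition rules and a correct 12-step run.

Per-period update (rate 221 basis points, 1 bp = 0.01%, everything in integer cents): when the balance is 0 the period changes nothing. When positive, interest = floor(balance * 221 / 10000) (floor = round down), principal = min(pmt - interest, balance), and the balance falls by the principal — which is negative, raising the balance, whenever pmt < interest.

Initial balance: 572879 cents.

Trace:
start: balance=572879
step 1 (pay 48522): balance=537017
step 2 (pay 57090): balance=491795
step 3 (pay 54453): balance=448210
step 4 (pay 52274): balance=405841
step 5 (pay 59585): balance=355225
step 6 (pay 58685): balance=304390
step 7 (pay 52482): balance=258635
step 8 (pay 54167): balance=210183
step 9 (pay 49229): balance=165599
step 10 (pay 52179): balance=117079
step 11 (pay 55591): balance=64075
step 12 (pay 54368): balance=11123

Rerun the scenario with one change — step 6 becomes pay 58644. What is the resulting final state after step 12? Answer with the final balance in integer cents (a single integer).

(re-executing from step 6 with the substitution; state before step 6: balance=355225)
step 6 (pay 58644): balance=304431
step 7 (pay 52482): balance=258676
step 8 (pay 54167): balance=210225
step 9 (pay 49229): balance=165641
step 10 (pay 52179): balance=117122
step 11 (pay 55591): balance=64119
step 12 (pay 54368): balance=11168

11168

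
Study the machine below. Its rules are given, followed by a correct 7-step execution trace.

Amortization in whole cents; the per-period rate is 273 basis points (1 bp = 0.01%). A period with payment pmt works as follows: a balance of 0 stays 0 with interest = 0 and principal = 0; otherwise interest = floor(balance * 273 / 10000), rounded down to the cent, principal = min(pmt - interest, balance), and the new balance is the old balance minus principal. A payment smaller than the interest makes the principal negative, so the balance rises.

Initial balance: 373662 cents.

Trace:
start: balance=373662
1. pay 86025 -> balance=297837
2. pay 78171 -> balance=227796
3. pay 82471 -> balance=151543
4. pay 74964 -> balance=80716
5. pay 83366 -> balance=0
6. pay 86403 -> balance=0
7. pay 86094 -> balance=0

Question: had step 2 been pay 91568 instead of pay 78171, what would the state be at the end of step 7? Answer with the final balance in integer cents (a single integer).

(re-executing from step 2 with the substitution; state before step 2: balance=297837)
2. pay 91568 -> balance=214399
3. pay 82471 -> balance=137781
4. pay 74964 -> balance=66578
5. pay 83366 -> balance=0
6. pay 86403 -> balance=0
7. pay 86094 -> balance=0

0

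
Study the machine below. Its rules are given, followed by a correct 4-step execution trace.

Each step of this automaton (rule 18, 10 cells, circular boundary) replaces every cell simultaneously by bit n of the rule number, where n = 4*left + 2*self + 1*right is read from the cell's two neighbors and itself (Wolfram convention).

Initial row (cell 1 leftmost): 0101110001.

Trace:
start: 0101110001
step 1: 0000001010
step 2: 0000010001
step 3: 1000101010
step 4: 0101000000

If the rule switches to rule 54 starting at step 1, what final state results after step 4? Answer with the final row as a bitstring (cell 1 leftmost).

(re-executing steps 1..4 under rule 54; state before step 1: 0101110001)
step 1: 1110001011
step 2: 0001011100
step 3: 0011100010
step 4: 0100010111

0100010111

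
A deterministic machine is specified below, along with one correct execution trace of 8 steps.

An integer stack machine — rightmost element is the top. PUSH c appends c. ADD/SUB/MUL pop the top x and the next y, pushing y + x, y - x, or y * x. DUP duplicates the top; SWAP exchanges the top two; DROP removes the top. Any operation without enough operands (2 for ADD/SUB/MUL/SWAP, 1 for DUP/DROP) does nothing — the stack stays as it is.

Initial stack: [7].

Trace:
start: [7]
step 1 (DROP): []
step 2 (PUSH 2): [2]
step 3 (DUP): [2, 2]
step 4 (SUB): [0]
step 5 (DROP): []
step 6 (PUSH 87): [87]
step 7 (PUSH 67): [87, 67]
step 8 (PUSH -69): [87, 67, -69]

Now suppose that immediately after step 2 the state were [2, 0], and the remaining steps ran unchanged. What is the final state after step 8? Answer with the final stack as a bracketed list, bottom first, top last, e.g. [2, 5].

state after step 2 := [2, 0]
step 3 (DUP): [2, 0, 0]
step 4 (SUB): [2, 0]
step 5 (DROP): [2]
step 6 (PUSH 87): [2, 87]
step 7 (PUSH 67): [2, 87, 67]
step 8 (PUSH -69): [2, 87, 67, -69]

[2, 87, 67, -69]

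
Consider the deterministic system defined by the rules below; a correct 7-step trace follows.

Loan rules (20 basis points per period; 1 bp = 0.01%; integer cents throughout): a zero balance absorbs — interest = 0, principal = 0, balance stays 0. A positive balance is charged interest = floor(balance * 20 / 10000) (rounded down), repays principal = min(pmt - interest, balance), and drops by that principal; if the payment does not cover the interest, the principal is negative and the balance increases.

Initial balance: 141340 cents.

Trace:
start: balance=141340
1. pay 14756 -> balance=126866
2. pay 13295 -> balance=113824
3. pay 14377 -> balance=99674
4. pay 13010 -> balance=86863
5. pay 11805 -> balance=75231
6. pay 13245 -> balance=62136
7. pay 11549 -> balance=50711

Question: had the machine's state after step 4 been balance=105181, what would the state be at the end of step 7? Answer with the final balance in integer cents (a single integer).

state after step 4 := balance=105181
5. pay 11805 -> balance=93586
6. pay 13245 -> balance=80528
7. pay 11549 -> balance=69140

69140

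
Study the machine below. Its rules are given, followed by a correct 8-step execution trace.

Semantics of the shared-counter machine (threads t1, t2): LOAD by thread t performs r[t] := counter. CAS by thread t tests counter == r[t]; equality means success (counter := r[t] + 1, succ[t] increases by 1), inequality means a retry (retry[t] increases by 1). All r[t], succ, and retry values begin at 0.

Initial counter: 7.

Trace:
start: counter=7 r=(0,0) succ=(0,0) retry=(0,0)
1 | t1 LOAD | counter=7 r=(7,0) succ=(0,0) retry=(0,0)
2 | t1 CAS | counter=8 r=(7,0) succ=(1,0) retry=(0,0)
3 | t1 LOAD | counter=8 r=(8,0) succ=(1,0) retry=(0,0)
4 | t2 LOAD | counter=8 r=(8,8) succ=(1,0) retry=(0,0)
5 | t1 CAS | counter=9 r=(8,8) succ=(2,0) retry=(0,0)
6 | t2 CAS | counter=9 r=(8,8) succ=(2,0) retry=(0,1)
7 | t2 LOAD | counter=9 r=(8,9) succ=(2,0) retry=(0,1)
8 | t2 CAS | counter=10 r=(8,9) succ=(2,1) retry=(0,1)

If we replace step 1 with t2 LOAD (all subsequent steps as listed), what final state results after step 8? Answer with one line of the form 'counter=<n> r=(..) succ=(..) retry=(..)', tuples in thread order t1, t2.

counter=9 r=(7,8) succ=(1,1) retry=(1,1)

(re-executing from step 1 with the substitution; state before step 1: counter=7 r=(0,0) succ=(0,0) retry=(0,0))
1 | t2 LOAD | counter=7 r=(0,7) succ=(0,0) retry=(0,0)
2 | t1 CAS | counter=7 r=(0,7) succ=(0,0) retry=(1,0)
3 | t1 LOAD | counter=7 r=(7,7) succ=(0,0) retry=(1,0)
4 | t2 LOAD | counter=7 r=(7,7) succ=(0,0) retry=(1,0)
5 | t1 CAS | counter=8 r=(7,7) succ=(1,0) retry=(1,0)
6 | t2 CAS | counter=8 r=(7,7) succ=(1,0) retry=(1,1)
7 | t2 LOAD | counter=8 r=(7,8) succ=(1,0) retry=(1,1)
8 | t2 CAS | counter=9 r=(7,8) succ=(1,1) retry=(1,1)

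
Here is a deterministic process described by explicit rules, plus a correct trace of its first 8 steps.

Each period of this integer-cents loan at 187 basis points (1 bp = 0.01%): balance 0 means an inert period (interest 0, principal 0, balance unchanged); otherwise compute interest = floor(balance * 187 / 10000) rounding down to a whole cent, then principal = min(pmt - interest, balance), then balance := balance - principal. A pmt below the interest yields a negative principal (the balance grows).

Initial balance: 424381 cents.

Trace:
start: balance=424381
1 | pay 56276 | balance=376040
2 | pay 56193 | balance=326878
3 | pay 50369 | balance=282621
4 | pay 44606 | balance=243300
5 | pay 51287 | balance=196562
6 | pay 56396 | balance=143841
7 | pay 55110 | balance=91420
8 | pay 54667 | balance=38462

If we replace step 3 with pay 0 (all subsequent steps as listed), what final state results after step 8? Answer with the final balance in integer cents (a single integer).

93720

(re-executing from step 3 with the substitution; state before step 3: balance=326878)
3 | pay 0 | balance=332990
4 | pay 44606 | balance=294610
5 | pay 51287 | balance=248832
6 | pay 56396 | balance=197089
7 | pay 55110 | balance=145664
8 | pay 54667 | balance=93720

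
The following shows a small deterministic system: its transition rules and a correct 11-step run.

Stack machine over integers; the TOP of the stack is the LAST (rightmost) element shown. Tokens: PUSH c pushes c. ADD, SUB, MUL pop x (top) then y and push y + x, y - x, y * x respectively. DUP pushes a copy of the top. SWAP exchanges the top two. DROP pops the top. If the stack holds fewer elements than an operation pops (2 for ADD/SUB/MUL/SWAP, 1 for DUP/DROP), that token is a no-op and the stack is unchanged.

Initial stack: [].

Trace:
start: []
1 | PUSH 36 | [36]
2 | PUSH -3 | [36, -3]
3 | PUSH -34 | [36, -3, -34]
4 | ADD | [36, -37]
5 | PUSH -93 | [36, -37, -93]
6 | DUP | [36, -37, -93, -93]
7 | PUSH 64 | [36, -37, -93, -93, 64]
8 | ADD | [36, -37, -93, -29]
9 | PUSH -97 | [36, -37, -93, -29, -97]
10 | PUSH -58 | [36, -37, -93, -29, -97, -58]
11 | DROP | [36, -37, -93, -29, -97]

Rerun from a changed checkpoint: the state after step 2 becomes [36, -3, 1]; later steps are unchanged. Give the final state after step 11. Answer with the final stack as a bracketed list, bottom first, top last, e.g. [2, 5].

state after step 2 := [36, -3, 1]
3 | PUSH -34 | [36, -3, 1, -34]
4 | ADD | [36, -3, -33]
5 | PUSH -93 | [36, -3, -33, -93]
6 | DUP | [36, -3, -33, -93, -93]
7 | PUSH 64 | [36, -3, -33, -93, -93, 64]
8 | ADD | [36, -3, -33, -93, -29]
9 | PUSH -97 | [36, -3, -33, -93, -29, -97]
10 | PUSH -58 | [36, -3, -33, -93, -29, -97, -58]
11 | DROP | [36, -3, -33, -93, -29, -97]

[36, -3, -33, -93, -29, -97]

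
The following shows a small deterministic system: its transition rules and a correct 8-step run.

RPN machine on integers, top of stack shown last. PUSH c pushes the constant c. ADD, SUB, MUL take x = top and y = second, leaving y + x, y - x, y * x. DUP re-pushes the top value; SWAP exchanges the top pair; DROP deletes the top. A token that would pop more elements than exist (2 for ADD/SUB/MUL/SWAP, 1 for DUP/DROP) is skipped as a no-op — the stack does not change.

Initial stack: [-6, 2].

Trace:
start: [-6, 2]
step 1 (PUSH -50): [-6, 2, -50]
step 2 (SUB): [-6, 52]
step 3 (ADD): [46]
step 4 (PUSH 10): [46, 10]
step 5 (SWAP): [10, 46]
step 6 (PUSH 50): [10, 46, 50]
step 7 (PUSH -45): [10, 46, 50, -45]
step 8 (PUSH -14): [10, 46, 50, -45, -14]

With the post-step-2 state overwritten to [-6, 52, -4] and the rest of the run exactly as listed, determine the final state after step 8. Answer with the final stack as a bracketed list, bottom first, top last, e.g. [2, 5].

[-6, 10, 48, 50, -45, -14]

state after step 2 := [-6, 52, -4]
step 3 (ADD): [-6, 48]
step 4 (PUSH 10): [-6, 48, 10]
step 5 (SWAP): [-6, 10, 48]
step 6 (PUSH 50): [-6, 10, 48, 50]
step 7 (PUSH -45): [-6, 10, 48, 50, -45]
step 8 (PUSH -14): [-6, 10, 48, 50, -45, -14]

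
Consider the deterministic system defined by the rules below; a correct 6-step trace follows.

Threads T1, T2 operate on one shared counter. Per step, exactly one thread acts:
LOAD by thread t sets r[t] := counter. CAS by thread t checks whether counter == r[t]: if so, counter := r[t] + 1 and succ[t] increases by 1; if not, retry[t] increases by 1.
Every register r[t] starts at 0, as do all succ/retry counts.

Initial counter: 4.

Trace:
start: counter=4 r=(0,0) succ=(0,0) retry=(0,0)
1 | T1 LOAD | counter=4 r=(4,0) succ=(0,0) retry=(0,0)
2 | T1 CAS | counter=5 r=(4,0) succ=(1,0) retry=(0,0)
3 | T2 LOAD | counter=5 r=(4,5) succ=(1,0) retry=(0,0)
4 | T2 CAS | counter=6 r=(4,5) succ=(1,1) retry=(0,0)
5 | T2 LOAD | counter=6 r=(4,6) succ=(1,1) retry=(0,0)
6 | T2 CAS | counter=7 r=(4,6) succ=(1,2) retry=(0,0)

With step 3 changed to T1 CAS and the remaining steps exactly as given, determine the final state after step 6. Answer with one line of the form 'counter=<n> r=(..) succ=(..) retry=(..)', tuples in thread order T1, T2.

counter=6 r=(4,5) succ=(1,1) retry=(1,1)

(re-executing from step 3 with the substitution; state before step 3: counter=5 r=(4,0) succ=(1,0) retry=(0,0))
3 | T1 CAS | counter=5 r=(4,0) succ=(1,0) retry=(1,0)
4 | T2 CAS | counter=5 r=(4,0) succ=(1,0) retry=(1,1)
5 | T2 LOAD | counter=5 r=(4,5) succ=(1,0) retry=(1,1)
6 | T2 CAS | counter=6 r=(4,5) succ=(1,1) retry=(1,1)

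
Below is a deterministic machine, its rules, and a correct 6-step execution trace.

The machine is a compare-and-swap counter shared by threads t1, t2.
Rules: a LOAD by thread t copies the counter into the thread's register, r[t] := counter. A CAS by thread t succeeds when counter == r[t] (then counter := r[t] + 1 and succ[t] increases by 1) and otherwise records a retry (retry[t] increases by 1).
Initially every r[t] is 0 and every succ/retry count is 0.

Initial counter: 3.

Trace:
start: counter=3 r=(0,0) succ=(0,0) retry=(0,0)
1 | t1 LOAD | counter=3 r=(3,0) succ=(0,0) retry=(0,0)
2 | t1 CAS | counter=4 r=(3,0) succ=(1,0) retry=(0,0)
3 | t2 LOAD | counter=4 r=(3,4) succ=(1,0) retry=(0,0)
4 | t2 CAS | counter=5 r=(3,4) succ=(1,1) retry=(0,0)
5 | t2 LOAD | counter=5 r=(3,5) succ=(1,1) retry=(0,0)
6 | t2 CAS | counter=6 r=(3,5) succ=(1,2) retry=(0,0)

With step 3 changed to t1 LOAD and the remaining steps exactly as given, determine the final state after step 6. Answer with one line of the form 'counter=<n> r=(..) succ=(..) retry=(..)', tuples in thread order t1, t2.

(re-executing from step 3 with the substitution; state before step 3: counter=4 r=(3,0) succ=(1,0) retry=(0,0))
3 | t1 LOAD | counter=4 r=(4,0) succ=(1,0) retry=(0,0)
4 | t2 CAS | counter=4 r=(4,0) succ=(1,0) retry=(0,1)
5 | t2 LOAD | counter=4 r=(4,4) succ=(1,0) retry=(0,1)
6 | t2 CAS | counter=5 r=(4,4) succ=(1,1) retry=(0,1)

counter=5 r=(4,4) succ=(1,1) retry=(0,1)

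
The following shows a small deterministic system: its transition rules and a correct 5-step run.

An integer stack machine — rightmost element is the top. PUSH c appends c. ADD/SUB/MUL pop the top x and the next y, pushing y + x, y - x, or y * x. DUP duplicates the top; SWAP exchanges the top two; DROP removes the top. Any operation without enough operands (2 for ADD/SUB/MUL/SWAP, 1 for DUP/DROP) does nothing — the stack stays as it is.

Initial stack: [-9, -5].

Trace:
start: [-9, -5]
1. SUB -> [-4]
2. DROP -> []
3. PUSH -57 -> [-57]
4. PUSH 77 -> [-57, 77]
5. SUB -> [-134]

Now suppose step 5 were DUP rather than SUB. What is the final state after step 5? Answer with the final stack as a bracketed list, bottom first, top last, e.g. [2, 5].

[-57, 77, 77]

(re-executing from step 5 with the substitution; state before step 5: [-57, 77])
5. DUP -> [-57, 77, 77]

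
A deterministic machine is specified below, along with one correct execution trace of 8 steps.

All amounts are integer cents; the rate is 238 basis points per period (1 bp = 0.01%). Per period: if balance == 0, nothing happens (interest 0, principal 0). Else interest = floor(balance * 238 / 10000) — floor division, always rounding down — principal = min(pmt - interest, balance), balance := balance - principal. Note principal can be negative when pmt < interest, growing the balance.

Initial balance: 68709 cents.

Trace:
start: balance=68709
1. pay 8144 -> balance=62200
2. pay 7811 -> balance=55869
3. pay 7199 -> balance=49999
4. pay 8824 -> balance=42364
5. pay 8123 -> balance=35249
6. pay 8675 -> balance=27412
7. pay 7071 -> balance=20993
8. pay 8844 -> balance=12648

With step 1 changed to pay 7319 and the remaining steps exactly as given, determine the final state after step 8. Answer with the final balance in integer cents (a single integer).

13621

(re-executing from step 1 with the substitution; state before step 1: balance=68709)
1. pay 7319 -> balance=63025
2. pay 7811 -> balance=56713
3. pay 7199 -> balance=50863
4. pay 8824 -> balance=43249
5. pay 8123 -> balance=36155
6. pay 8675 -> balance=28340
7. pay 7071 -> balance=21943
8. pay 8844 -> balance=13621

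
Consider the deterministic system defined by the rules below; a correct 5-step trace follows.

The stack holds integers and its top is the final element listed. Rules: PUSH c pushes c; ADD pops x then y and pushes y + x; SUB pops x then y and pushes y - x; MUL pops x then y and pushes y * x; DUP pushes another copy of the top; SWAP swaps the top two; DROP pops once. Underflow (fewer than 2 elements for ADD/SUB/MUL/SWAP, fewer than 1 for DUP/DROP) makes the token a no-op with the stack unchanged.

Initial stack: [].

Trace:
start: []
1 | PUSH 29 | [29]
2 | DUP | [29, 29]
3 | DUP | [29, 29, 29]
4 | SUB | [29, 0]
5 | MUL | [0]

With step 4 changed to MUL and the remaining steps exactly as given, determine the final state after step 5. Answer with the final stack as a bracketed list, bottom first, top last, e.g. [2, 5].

[24389]

(re-executing from step 4 with the substitution; state before step 4: [29, 29, 29])
4 | MUL | [29, 841]
5 | MUL | [24389]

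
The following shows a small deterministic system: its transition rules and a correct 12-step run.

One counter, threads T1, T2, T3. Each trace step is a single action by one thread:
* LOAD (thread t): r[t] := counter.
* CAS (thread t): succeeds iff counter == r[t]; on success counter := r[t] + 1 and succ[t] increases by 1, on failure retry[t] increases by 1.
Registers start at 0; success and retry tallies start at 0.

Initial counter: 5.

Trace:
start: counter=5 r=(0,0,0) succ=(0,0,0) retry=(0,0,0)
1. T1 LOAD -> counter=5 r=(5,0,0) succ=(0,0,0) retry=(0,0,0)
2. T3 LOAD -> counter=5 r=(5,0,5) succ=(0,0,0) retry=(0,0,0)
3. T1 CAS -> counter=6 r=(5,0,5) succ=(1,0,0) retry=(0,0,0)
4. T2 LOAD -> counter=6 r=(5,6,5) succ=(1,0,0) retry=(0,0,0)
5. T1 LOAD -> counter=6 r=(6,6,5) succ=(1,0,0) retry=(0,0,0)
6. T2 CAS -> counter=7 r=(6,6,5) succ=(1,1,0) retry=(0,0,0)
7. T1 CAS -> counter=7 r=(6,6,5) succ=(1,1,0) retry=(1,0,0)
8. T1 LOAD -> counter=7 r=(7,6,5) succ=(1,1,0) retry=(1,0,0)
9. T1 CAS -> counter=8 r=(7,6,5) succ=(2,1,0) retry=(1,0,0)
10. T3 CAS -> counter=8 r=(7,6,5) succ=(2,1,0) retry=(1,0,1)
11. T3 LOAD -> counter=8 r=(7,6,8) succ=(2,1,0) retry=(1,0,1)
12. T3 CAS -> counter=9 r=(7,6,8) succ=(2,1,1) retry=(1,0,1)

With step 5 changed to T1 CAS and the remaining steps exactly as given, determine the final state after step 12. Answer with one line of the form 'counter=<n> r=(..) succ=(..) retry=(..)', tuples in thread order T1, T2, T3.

(re-executing from step 5 with the substitution; state before step 5: counter=6 r=(5,6,5) succ=(1,0,0) retry=(0,0,0))
5. T1 CAS -> counter=6 r=(5,6,5) succ=(1,0,0) retry=(1,0,0)
6. T2 CAS -> counter=7 r=(5,6,5) succ=(1,1,0) retry=(1,0,0)
7. T1 CAS -> counter=7 r=(5,6,5) succ=(1,1,0) retry=(2,0,0)
8. T1 LOAD -> counter=7 r=(7,6,5) succ=(1,1,0) retry=(2,0,0)
9. T1 CAS -> counter=8 r=(7,6,5) succ=(2,1,0) retry=(2,0,0)
10. T3 CAS -> counter=8 r=(7,6,5) succ=(2,1,0) retry=(2,0,1)
11. T3 LOAD -> counter=8 r=(7,6,8) succ=(2,1,0) retry=(2,0,1)
12. T3 CAS -> counter=9 r=(7,6,8) succ=(2,1,1) retry=(2,0,1)

counter=9 r=(7,6,8) succ=(2,1,1) retry=(2,0,1)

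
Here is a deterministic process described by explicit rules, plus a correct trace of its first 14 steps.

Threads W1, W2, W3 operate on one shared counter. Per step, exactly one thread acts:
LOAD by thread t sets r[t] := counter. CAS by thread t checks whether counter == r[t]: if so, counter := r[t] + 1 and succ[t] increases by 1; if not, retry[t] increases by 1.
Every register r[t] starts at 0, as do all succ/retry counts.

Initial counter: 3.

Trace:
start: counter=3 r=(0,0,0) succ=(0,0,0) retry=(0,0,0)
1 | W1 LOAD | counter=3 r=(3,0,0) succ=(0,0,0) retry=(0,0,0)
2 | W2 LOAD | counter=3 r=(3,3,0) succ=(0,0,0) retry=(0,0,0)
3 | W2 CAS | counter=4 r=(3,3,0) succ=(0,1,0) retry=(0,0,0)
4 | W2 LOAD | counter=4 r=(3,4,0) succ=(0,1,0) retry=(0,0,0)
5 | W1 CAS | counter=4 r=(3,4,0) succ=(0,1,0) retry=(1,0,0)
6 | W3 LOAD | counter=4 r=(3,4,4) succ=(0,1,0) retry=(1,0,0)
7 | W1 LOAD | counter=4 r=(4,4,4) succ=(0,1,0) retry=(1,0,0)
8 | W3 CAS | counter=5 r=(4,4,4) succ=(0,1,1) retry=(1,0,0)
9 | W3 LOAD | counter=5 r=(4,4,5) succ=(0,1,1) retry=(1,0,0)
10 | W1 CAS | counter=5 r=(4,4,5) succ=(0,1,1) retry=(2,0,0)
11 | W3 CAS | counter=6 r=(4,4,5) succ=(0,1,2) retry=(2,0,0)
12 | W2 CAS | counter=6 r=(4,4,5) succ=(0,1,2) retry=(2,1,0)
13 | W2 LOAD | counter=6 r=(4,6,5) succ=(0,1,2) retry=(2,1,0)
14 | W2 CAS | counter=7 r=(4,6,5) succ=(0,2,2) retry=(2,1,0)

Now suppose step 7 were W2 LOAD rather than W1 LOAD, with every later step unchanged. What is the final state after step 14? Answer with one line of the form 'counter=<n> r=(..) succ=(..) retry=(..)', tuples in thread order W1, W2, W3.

(re-executing from step 7 with the substitution; state before step 7: counter=4 r=(3,4,4) succ=(0,1,0) retry=(1,0,0))
7 | W2 LOAD | counter=4 r=(3,4,4) succ=(0,1,0) retry=(1,0,0)
8 | W3 CAS | counter=5 r=(3,4,4) succ=(0,1,1) retry=(1,0,0)
9 | W3 LOAD | counter=5 r=(3,4,5) succ=(0,1,1) retry=(1,0,0)
10 | W1 CAS | counter=5 r=(3,4,5) succ=(0,1,1) retry=(2,0,0)
11 | W3 CAS | counter=6 r=(3,4,5) succ=(0,1,2) retry=(2,0,0)
12 | W2 CAS | counter=6 r=(3,4,5) succ=(0,1,2) retry=(2,1,0)
13 | W2 LOAD | counter=6 r=(3,6,5) succ=(0,1,2) retry=(2,1,0)
14 | W2 CAS | counter=7 r=(3,6,5) succ=(0,2,2) retry=(2,1,0)

counter=7 r=(3,6,5) succ=(0,2,2) retry=(2,1,0)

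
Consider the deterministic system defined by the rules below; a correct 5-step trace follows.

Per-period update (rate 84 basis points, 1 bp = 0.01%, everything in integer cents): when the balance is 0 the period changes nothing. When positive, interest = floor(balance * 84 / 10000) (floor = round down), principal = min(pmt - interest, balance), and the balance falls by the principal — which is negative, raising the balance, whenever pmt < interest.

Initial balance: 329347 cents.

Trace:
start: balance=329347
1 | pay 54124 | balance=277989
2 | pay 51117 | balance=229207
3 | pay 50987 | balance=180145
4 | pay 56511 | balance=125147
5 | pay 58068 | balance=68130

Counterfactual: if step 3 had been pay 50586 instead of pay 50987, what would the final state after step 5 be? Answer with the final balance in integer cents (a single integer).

68537

(re-executing from step 3 with the substitution; state before step 3: balance=229207)
3 | pay 50586 | balance=180546
4 | pay 56511 | balance=125551
5 | pay 58068 | balance=68537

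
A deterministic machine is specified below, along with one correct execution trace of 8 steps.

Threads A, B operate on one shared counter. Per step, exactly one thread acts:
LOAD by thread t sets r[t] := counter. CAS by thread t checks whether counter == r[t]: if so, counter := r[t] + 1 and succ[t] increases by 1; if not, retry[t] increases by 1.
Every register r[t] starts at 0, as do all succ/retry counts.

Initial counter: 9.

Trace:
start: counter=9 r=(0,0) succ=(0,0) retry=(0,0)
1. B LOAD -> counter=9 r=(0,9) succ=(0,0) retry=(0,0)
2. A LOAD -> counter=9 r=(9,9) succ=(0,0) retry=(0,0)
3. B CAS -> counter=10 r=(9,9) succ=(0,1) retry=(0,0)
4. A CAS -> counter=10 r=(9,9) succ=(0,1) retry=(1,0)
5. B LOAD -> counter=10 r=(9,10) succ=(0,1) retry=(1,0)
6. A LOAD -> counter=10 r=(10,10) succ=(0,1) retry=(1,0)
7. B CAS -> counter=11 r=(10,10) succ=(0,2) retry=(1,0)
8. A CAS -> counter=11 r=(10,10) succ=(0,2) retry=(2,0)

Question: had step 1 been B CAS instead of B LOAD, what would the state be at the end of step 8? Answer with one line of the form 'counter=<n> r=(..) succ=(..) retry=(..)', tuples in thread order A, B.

(re-executing from step 1 with the substitution; state before step 1: counter=9 r=(0,0) succ=(0,0) retry=(0,0))
1. B CAS -> counter=9 r=(0,0) succ=(0,0) retry=(0,1)
2. A LOAD -> counter=9 r=(9,0) succ=(0,0) retry=(0,1)
3. B CAS -> counter=9 r=(9,0) succ=(0,0) retry=(0,2)
4. A CAS -> counter=10 r=(9,0) succ=(1,0) retry=(0,2)
5. B LOAD -> counter=10 r=(9,10) succ=(1,0) retry=(0,2)
6. A LOAD -> counter=10 r=(10,10) succ=(1,0) retry=(0,2)
7. B CAS -> counter=11 r=(10,10) succ=(1,1) retry=(0,2)
8. A CAS -> counter=11 r=(10,10) succ=(1,1) retry=(1,2)

counter=11 r=(10,10) succ=(1,1) retry=(1,2)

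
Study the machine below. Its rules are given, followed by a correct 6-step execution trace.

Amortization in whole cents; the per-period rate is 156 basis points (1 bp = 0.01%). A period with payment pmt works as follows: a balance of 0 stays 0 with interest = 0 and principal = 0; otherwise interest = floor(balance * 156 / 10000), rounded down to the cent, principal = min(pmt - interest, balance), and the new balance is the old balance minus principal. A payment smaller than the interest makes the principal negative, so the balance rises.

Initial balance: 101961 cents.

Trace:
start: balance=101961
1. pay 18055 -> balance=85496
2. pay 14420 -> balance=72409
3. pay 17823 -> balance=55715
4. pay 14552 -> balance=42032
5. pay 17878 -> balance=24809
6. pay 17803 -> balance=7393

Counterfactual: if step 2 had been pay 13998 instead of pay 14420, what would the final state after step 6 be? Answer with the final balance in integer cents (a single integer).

7841

(re-executing from step 2 with the substitution; state before step 2: balance=85496)
2. pay 13998 -> balance=72831
3. pay 17823 -> balance=56144
4. pay 14552 -> balance=42467
5. pay 17878 -> balance=25251
6. pay 17803 -> balance=7841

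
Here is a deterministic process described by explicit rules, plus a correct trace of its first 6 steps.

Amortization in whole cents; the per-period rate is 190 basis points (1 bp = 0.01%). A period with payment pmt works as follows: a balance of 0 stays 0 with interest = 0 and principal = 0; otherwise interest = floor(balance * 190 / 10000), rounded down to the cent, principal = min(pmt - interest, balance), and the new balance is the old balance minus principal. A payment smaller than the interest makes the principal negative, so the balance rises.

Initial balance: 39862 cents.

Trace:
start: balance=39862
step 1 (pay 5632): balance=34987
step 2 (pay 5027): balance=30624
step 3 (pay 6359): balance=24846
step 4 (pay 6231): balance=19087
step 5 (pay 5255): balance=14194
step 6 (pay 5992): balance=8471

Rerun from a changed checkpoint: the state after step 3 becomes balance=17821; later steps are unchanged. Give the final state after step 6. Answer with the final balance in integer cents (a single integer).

1038

state after step 3 := balance=17821
step 4 (pay 6231): balance=11928
step 5 (pay 5255): balance=6899
step 6 (pay 5992): balance=1038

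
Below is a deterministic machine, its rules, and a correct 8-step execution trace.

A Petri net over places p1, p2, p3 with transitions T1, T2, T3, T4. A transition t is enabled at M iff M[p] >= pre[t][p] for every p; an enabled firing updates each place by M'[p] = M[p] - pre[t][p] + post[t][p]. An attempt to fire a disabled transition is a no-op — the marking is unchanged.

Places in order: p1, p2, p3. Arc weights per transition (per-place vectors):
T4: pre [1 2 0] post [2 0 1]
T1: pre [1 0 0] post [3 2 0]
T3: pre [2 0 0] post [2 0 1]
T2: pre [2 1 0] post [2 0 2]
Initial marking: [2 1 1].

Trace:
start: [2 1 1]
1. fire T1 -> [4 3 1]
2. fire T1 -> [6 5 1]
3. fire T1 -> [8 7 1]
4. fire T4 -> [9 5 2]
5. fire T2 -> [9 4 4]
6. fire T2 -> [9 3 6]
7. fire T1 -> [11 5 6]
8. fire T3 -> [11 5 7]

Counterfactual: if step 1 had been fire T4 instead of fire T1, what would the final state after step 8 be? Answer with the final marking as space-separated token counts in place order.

(re-executing from step 1 with the substitution; state before step 1: [2 1 1])
1. fire T4 -> [2 1 1]
2. fire T1 -> [4 3 1]
3. fire T1 -> [6 5 1]
4. fire T4 -> [7 3 2]
5. fire T2 -> [7 2 4]
6. fire T2 -> [7 1 6]
7. fire T1 -> [9 3 6]
8. fire T3 -> [9 3 7]

9 3 7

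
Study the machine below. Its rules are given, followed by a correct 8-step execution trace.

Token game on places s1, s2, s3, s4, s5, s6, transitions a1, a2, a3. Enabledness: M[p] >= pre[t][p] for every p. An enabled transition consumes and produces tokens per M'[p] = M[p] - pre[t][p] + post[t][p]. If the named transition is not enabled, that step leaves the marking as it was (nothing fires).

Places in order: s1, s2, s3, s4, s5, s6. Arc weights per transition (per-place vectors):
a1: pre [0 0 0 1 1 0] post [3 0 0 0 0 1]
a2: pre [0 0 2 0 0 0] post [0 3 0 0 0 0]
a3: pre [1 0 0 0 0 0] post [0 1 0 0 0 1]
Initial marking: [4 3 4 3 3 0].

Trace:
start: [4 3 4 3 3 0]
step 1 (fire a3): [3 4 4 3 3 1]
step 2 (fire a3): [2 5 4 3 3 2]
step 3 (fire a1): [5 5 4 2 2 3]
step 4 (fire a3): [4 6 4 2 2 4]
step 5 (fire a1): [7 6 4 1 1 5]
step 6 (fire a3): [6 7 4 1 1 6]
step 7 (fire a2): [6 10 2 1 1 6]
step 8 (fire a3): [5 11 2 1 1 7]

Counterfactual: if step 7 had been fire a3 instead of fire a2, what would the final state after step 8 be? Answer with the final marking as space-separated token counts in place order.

(re-executing from step 7 with the substitution; state before step 7: [6 7 4 1 1 6])
step 7 (fire a3): [5 8 4 1 1 7]
step 8 (fire a3): [4 9 4 1 1 8]

4 9 4 1 1 8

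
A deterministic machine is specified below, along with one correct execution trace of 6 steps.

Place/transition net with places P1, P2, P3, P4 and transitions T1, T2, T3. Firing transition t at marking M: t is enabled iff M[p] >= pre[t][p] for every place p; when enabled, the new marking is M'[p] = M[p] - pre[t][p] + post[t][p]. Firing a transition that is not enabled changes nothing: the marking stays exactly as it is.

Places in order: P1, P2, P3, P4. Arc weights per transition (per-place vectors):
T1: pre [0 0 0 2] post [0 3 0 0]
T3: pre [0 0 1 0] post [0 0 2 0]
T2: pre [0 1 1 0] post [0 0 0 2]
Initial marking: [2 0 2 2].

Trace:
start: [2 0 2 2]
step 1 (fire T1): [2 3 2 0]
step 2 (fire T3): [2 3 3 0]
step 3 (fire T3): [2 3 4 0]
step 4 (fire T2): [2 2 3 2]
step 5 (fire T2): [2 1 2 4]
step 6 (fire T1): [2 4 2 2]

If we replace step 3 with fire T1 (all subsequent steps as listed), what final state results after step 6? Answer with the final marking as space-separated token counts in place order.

(re-executing from step 3 with the substitution; state before step 3: [2 3 3 0])
step 3 (fire T1): [2 3 3 0]
step 4 (fire T2): [2 2 2 2]
step 5 (fire T2): [2 1 1 4]
step 6 (fire T1): [2 4 1 2]

2 4 1 2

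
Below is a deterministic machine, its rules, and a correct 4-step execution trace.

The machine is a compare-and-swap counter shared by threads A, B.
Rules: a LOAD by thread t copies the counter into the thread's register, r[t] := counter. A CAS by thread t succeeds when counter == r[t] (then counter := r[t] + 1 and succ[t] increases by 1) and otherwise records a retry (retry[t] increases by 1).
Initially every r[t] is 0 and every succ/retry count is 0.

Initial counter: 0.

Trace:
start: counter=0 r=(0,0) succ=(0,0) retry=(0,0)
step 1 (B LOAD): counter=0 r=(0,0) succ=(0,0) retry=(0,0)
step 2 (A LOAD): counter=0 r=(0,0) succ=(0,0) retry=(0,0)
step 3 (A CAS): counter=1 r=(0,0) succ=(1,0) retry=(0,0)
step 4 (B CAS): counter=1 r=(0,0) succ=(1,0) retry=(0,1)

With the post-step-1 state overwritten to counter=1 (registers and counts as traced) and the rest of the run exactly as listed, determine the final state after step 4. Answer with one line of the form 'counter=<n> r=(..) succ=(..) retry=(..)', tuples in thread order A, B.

counter=2 r=(1,0) succ=(1,0) retry=(0,1)

state after step 1 := counter=1 r=(0,0) succ=(0,0) retry=(0,0)
step 2 (A LOAD): counter=1 r=(1,0) succ=(0,0) retry=(0,0)
step 3 (A CAS): counter=2 r=(1,0) succ=(1,0) retry=(0,0)
step 4 (B CAS): counter=2 r=(1,0) succ=(1,0) retry=(0,1)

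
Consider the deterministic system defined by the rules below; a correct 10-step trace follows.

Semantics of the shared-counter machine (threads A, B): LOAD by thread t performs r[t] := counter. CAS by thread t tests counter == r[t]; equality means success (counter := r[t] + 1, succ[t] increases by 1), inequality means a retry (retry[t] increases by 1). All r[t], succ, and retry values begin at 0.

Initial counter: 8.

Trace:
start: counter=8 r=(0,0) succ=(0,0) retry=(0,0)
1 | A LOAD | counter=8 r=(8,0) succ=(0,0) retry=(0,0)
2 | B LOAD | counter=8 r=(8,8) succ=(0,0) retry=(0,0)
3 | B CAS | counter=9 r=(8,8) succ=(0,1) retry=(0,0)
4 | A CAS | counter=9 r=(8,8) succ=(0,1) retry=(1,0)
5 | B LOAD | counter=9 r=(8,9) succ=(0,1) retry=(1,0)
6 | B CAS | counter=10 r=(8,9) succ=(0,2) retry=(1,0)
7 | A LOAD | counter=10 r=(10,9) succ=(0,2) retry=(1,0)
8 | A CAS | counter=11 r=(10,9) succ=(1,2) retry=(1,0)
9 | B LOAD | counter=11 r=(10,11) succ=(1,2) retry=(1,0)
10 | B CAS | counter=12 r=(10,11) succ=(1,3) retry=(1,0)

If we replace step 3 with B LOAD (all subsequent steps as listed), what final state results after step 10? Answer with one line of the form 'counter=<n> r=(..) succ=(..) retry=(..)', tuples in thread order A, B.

(re-executing from step 3 with the substitution; state before step 3: counter=8 r=(8,8) succ=(0,0) retry=(0,0))
3 | B LOAD | counter=8 r=(8,8) succ=(0,0) retry=(0,0)
4 | A CAS | counter=9 r=(8,8) succ=(1,0) retry=(0,0)
5 | B LOAD | counter=9 r=(8,9) succ=(1,0) retry=(0,0)
6 | B CAS | counter=10 r=(8,9) succ=(1,1) retry=(0,0)
7 | A LOAD | counter=10 r=(10,9) succ=(1,1) retry=(0,0)
8 | A CAS | counter=11 r=(10,9) succ=(2,1) retry=(0,0)
9 | B LOAD | counter=11 r=(10,11) succ=(2,1) retry=(0,0)
10 | B CAS | counter=12 r=(10,11) succ=(2,2) retry=(0,0)

counter=12 r=(10,11) succ=(2,2) retry=(0,0)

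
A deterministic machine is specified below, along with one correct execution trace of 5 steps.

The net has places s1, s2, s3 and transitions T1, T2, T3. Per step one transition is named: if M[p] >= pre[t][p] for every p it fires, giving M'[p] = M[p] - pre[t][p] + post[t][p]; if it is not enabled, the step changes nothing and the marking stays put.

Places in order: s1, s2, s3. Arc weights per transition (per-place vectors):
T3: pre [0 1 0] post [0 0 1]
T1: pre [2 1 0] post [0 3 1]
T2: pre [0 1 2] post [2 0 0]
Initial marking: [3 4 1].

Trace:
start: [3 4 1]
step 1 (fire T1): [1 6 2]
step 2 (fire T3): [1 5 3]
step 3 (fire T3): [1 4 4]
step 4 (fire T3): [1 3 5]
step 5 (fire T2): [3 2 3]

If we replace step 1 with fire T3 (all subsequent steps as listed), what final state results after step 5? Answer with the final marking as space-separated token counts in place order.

(re-executing from step 1 with the substitution; state before step 1: [3 4 1])
step 1 (fire T3): [3 3 2]
step 2 (fire T3): [3 2 3]
step 3 (fire T3): [3 1 4]
step 4 (fire T3): [3 0 5]
step 5 (fire T2): [3 0 5]

3 0 5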